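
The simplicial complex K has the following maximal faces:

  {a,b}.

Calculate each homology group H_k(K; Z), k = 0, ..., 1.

We work with the vertex ordering a < b. The simplices of K, each written with vertices in increasing order, are:

  0-simplices (2): a, b
  1-simplices (1): ab

Hence C_0 ≅ Z^2, C_1 ≅ Z^1.

The boundary map ∂_1: C_1 → C_0 sends each edge [p,q] (with p < q) to q − p.
The 2×1 boundary matrix has rank 1 and Smith normal form diag(1).

Computing H_k = (kernel of ∂_k) / (image of ∂_{k+1}):

  H_0: rank C_0 − rank ∂_1 = 2 − 1 = 1, and the invariant factors of ∂_1 are all 1, so H_0 ≅ Z.
  H_1: rank ker ∂_1 − rank ∂_2 = (1 − 1) − 0 = 0, and there is no ∂_2, so H_1 ≅ 0.

H_0 = Z,  H_1 = 0.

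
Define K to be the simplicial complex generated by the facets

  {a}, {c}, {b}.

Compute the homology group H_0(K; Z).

Order the vertices as a < b < c. Listing each simplex with vertices in this order, K has dimension 0 with simplices:

  0-simplices (3): a, b, c

so the chain groups are C_0 ≅ Z^3.

Computing H_k = (kernel of ∂_k) / (image of ∂_{k+1}):

  H_0: rank C_0 − rank ∂_1 = 3 − 0 = 3, and there is no ∂_1, so H_0 = Z^3.

(K is a triangulation of a set of 3 points.)

H_0 ≅ Z^3.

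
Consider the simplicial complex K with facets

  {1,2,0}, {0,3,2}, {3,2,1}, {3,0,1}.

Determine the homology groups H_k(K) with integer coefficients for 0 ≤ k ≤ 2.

K has 4 vertices, 6 edges, 4 triangles.
rank ∂_0 = 0, rank ∂_1 = 3 ⇒ b_0 = 4 − 0 − 3 = 1; all invariant factors of ∂_1 are 1 so no torsion. So H_0 = Z.
rank ∂_1 = 3, rank ∂_2 = 3 ⇒ b_1 = 6 − 3 − 3 = 0; all invariant factors of ∂_2 are 1 so no torsion. So H_1 = 0.
rank ∂_2 = 3, rank ∂_3 = 0 ⇒ b_2 = 4 − 3 − 0 = 1. So H_2 = Z.

H_0 ≅ Z,  H_1 = 0,  H_2 ≅ Z.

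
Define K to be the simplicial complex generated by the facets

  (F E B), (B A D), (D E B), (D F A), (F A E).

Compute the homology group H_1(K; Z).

Take the total order A < B < D < E < F on the vertex set. Then K (dimension 2) consists of the simplices:

  0-simplices (5): A, B, D, E, F
  1-simplices (10): AB, AD, AE, AF, BD, BE, BF, DE, DF, EF
  2-simplices (5): ABD, ADF, AEF, BDE, BEF

so the chain groups are C_0 ≅ Z^5, C_1 ≅ Z^10, C_2 ≅ Z^5.

Boundary ∂_1: C_1 → C_0 sends each edge [p,q] (with p < q) to q − p. For instance
  ∂AF = F − A.
The 5×10 boundary matrix has rank 4 and Smith normal form diag(1,1,1,1).

Boundary ∂_2: C_2 → C_1 maps a triangle to the signed sum of its edges. For instance
  ∂BEF = EF − BF + BE,
  ∂AEF = EF − AF + AE.
The 10×5 boundary matrix has rank 5 and Smith normal form diag(1,1,1,1,1).

Now H_k = ker ∂_k / im ∂_{k+1}, so:

  H_1: rank ker ∂_1 − rank ∂_2 = (10 − 4) − 5 = 1, and the invariant factors of ∂_2 are all 1, so H_1 = Z.

(K is a triangulation of the Möbius band.)

H_1 = Z.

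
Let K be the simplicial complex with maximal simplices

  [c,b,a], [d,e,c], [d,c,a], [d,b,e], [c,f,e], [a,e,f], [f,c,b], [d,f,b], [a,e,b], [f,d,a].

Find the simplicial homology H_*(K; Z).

Fix the vertex order a < b < c < d < e < f and write every simplex with vertices in increasing order. Then dim K = 2 and the simplices of K are:

  0-simplices (6): a, b, c, d, e, f
  1-simplices (15): ab, ac, ad, ae, af, bc, bd, be, bf, cd, ce, cf, de, df, ef
  2-simplices (10): abc, abe, acd, adf, aef, bcf, bde, bdf, cde, cef

Hence C_0 ≅ Z^6, C_1 ≅ Z^15, C_2 ≅ Z^10.

∂_1: C_1 → C_0 maps an edge to its endpoints' difference, ∂[p,q] = q − p.
The 6×15 boundary matrix has rank 5 and Smith normal form diag(1,1,1,1,1).

∂_2: C_2 → C_1 sends each 2-simplex [p,q,r] to [q,r] − [p,r] + [p,q]. For instance
  ∂adf = df − af + ad,
  ∂cde = de − ce + cd.
The resulting 15×10 matrix has rank 10, and its Smith normal form has invariant factors (1,1,1,1,1,1,1,1,1,2).

Reading off H_k = ker ∂_k / im ∂_{k+1}:

  H_0: rank C_0 − rank ∂_1 = 6 − 5 = 1, and the invariant factors of ∂_1 are all 1, so H_0 = Z.
  H_1: rank ker ∂_1 − rank ∂_2 = (15 − 5) − 10 = 0, and ∂_2 has invariant factor 2 > 1, so H_1 = Z_2.
  H_2: rank ker ∂_2 − rank ∂_3 = (10 − 10) − 0 = 0, and there is no ∂_3, so H_2 = 0.

(K is a triangulation of the real projective plane RP^2.)

H_0 ≅ Z,  H_1 ≅ Z_2,  H_2 = 0.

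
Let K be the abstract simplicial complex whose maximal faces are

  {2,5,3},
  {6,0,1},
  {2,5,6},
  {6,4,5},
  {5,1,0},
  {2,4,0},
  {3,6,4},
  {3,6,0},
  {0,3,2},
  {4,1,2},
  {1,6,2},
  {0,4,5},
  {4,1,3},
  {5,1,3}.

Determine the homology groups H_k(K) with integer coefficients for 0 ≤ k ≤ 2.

Fix the vertex order 0 < 1 < 2 < 3 < 4 < 5 < 6 and write every simplex with vertices in increasing order. Then dim K = 2 and the simplices of K are:

  0-simplices (7): [0], [1], [2], [3], [4], [5], [6]
  1-simplices (21): [0,1], [0,2], [0,3], [0,4], [0,5], [0,6], [1,2], [1,3], [1,4], [1,5], [1,6], [2,3], [2,4], [2,5], [2,6], [3,4], [3,5], [3,6], [4,5], [4,6], [5,6]
  2-simplices (14): [0,1,5], [0,1,6], [0,2,3], [0,2,4], [0,3,6], [0,4,5], [1,2,4], [1,2,6], [1,3,4], [1,3,5], [2,3,5], [2,5,6], [3,4,6], [4,5,6]

so the chain groups are C_0 ≅ Z^7, C_1 ≅ Z^21, C_2 ≅ Z^14.

∂_1: C_1 → C_0 maps an edge to its endpoints' difference, ∂[p,q] = q − p. For instance
  ∂[2,5] = [5] − [2].
This gives a 7×21 integer matrix of rank 6; reducing to Smith normal form yields diagonal entries (1,1,1,1,1,1).

The boundary map ∂_2: C_2 → C_1 acts by ∂[p,q,r] = [q,r] − [p,r] + [p,q]. For instance
  ∂[0,4,5] = [4,5] − [0,5] + [0,4],
  ∂[1,3,5] = [3,5] − [1,5] + [1,3].
As a 21×14 matrix over Z this has rank 13, with invariant factors (1,1,1,1,1,1,1,1,1,1,1,1,1).

From H_k ≅ ker(∂_k) / im(∂_{k+1}) we obtain:

  H_0: rank C_0 − rank ∂_1 = 7 − 6 = 1, and the invariant factors of ∂_1 are all 1, so H_0 = Z.
  H_1: rank ker ∂_1 − rank ∂_2 = (21 − 6) − 13 = 2, and the invariant factors of ∂_2 are all 1, so H_1 = Z^2.
  H_2: rank ker ∂_2 − rank ∂_3 = (14 − 13) − 0 = 1, and there is no ∂_3, so H_2 = Z.

As a check, the Euler characteristic is 7 − 21 + 14 = 0, which agrees with 1 − 2 + 1 = 0.

H_0 = Z,  H_1 = Z^2,  H_2 = Z.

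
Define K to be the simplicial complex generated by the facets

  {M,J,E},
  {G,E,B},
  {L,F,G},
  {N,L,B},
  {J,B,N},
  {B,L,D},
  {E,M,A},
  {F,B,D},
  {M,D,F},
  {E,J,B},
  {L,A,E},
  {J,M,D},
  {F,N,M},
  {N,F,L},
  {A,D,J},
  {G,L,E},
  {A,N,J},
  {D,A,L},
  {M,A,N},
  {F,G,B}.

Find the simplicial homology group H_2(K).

H_2 = 0.

We work with the vertex ordering A < B < D < E < F < G < J < L < M < N. The simplices of K, each written with vertices in increasing order, are:

  0-simplices (10): A, B, D, E, F, G, J, L, M, N
  1-simplices (30): AD, AE, AJ, AL, AM, AN, BD, BE, BF, BG, BJ, BL, BN, DF, DJ, DL, DM, EG, EJ, EL, EM, FG, FL, FM, FN, GL, JM, JN, LN, MN
  2-simplices (20): ADJ, ADL, AEL, AEM, AJN, AMN, BDF, BDL, BEG, BEJ, BFG, BJN, BLN, DFM, DJM, EGL, EJM, FGL, FLN, FMN

Hence C_0 ≅ Z^10, C_1 ≅ Z^30, C_2 ≅ Z^20.

∂_1: C_1 → C_0 is given by ∂[p,q] = [q] − [p]. For instance
  ∂DF = F − D.
The 10×30 boundary matrix has rank 9 and Smith normal form diag(1,1,1,1,1,1,1,1,1).

∂_2: C_2 → C_1 acts by ∂[p,q,r] = [q,r] − [p,r] + [p,q]. For instance
  ∂BFG = FG − BG + BF,
  ∂AEM = EM − AM + AE.
The 30×20 boundary matrix has rank 20 and Smith normal form diag(1,1,1,1,1,1,1,1,1,1,1,1,1,1,1,1,1,1,1,2).

From H_k ≅ ker(∂_k) / im(∂_{k+1}) we obtain:

  H_2: rank ker ∂_2 − rank ∂_3 = (20 − 20) − 0 = 0, and there is no ∂_3, so H_2 = 0.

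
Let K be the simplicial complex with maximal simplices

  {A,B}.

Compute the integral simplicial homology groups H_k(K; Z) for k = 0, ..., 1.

Fix the vertex order A < B and write every simplex with vertices in increasing order. Then dim K = 1 and the simplices of K are:

  0-simplices (2): A, B
  1-simplices (1): AB

Hence C_0 ≅ Z^2, C_1 ≅ Z^1.

∂_1: C_1 → C_0 is given by ∂[p,q] = [q] − [p].
The 2×1 boundary matrix has rank 1 and Smith normal form diag(1).

Now H_k = ker ∂_k / im ∂_{k+1}, so:

  H_0: rank C_0 − rank ∂_1 = 2 − 1 = 1, and the invariant factors of ∂_1 are all 1, so H_0 = Z.
  H_1: rank ker ∂_1 − rank ∂_2 = (1 − 1) − 0 = 0, and there is no ∂_2, so H_1 = 0.

As a check, the Euler characteristic is 2 − 1 = 1, which agrees with 1 − 0 = 1.

H_0 ≅ Z,  H_1 = 0.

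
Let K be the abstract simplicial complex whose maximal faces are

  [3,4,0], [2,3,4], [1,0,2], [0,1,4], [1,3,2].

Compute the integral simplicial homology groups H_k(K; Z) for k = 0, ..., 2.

Fix the vertex order 0 < 1 < 2 < 3 < 4 and write every simplex with vertices in increasing order. Then dim K = 2 and the simplices of K are:

  0-simplices (5): [0], [1], [2], [3], [4]
  1-simplices (10): [0,1], [0,2], [0,3], [0,4], [1,2], [1,3], [1,4], [2,3], [2,4], [3,4]
  2-simplices (5): [0,1,2], [0,1,4], [0,3,4], [1,2,3], [2,3,4]

so the chain groups are C_0 ≅ Z^5, C_1 ≅ Z^10, C_2 ≅ Z^5.

∂_1: C_1 → C_0 is given by ∂[p,q] = [q] − [p].
The 5×10 boundary matrix has rank 4 and Smith normal form diag(1,1,1,1).

The boundary map ∂_2: C_2 → C_1 sends each 2-simplex [p,q,r] to [q,r] − [p,r] + [p,q]. For instance
  ∂[0,1,4] = [1,4] − [0,4] + [0,1],
  ∂[0,1,2] = [1,2] − [0,2] + [0,1].
As a 10×5 matrix over Z this has rank 5, with invariant factors (1,1,1,1,1).

From H_k ≅ ker(∂_k) / im(∂_{k+1}) we obtain:

  H_0: rank C_0 − rank ∂_1 = 5 − 4 = 1, and the invariant factors of ∂_1 are all 1, so H_0 = Z.
  H_1: rank ker ∂_1 − rank ∂_2 = (10 − 4) − 5 = 1, and the invariant factors of ∂_2 are all 1, so H_1 = Z.
  H_2: rank ker ∂_2 − rank ∂_3 = (5 − 5) − 0 = 0, and there is no ∂_3, so H_2 = 0.

H_0 ≅ Z,  H_1 ≅ Z,  H_2 = 0.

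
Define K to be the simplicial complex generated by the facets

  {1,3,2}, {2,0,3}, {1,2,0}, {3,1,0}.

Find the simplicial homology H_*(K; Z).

We work with the vertex ordering 0 < 1 < 2 < 3. The simplices of K, each written with vertices in increasing order, are:

  0-simplices (4): [0], [1], [2], [3]
  1-simplices (6): [0,1], [0,2], [0,3], [1,2], [1,3], [2,3]
  2-simplices (4): [0,1,2], [0,1,3], [0,2,3], [1,2,3]

Hence C_0 ≅ Z^4, C_1 ≅ Z^6, C_2 ≅ Z^4.

Boundary ∂_1: C_1 → C_0 maps an edge to its endpoints' difference, ∂[p,q] = q − p.
As a 4×6 matrix over Z this has rank 3, with invariant factors (1,1,1).

Boundary ∂_2: C_2 → C_1 maps a triangle to the signed sum of its edges. For instance
  ∂[0,1,3] = [1,3] − [0,3] + [0,1],
  ∂[1,2,3] = [2,3] − [1,3] + [1,2].
This gives a 6×4 integer matrix of rank 3; reducing to Smith normal form yields diagonal entries (1,1,1).

From H_k ≅ ker(∂_k) / im(∂_{k+1}) we obtain:

  H_0: rank C_0 − rank ∂_1 = 4 − 3 = 1, and the invariant factors of ∂_1 are all 1, so H_0 ≅ Z.
  H_1: rank ker ∂_1 − rank ∂_2 = (6 − 3) − 3 = 0, and the invariant factors of ∂_2 are all 1, so H_1 ≅ 0.
  H_2: rank ker ∂_2 − rank ∂_3 = (4 − 3) − 0 = 1, and there is no ∂_3, so H_2 ≅ Z.

H_0 ≅ Z,  H_1 = 0,  H_2 ≅ Z.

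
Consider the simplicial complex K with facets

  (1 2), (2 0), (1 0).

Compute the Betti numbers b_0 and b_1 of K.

K has 3 vertices, 3 edges.
rank ∂_0 = 0, rank ∂_1 = 2 ⇒ b_0 = 3 − 0 − 2 = 1; all invariant factors of ∂_1 are 1 so no torsion. So H_0 ≅ Z.
rank ∂_1 = 2, rank ∂_2 = 0 ⇒ b_1 = 3 − 2 − 0 = 1. So H_1 ≅ Z.

b_0 = 1, b_1 = 1.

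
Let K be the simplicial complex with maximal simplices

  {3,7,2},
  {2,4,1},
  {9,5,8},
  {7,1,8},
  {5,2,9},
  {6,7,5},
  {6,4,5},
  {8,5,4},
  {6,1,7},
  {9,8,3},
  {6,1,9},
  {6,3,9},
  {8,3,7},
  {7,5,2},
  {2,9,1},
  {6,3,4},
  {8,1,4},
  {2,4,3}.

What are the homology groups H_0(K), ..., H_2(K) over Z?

H_0 = Z,  H_1 = Z^2,  H_2 = Z.

Order the vertices as 1 < 2 < 3 < 4 < 5 < 6 < 7 < 8 < 9. Listing each simplex with vertices in this order, K has dimension 2 with simplices:

  0-simplices (9): [1], [2], [3], [4], [5], [6], [7], [8], [9]
  1-simplices (27): (27 of them)
  2-simplices (18): [1,2,4], [1,2,9], [1,4,8], [1,6,7], [1,6,9], [1,7,8], [2,3,4], [2,3,7], [2,5,7], [2,5,9], [3,4,6], [3,6,9], [3,7,8], [3,8,9], [4,5,6], [4,5,8], [5,6,7], [5,8,9]

so the chain groups are C_0 ≅ Z^9, C_1 ≅ Z^27, C_2 ≅ Z^18.

The boundary map ∂_1: C_1 → C_0 maps an edge to its endpoints' difference, ∂[p,q] = q − p. For instance
  ∂[6,9] = [9] − [6].
The 9×27 boundary matrix has rank 8 and Smith normal form diag(1,1,1,1,1,1,1,1).

∂_2: C_2 → C_1 sends each 2-simplex [p,q,r] to [q,r] − [p,r] + [p,q]. For instance
  ∂[1,7,8] = [7,8] − [1,8] + [1,7],
  ∂[1,6,7] = [6,7] − [1,7] + [1,6].
The resulting 27×18 matrix has rank 17, and its Smith normal form has invariant factors (1,1,1,1,1,1,1,1,1,1,1,1,1,1,1,1,1).

Reading off H_k = ker ∂_k / im ∂_{k+1}:

  H_0: rank C_0 − rank ∂_1 = 9 − 8 = 1, and the invariant factors of ∂_1 are all 1, so H_0 ≅ Z.
  H_1: rank ker ∂_1 − rank ∂_2 = (27 − 8) − 17 = 2, and the invariant factors of ∂_2 are all 1, so H_1 ≅ Z^2.
  H_2: rank ker ∂_2 − rank ∂_3 = (18 − 17) − 0 = 1, and there is no ∂_3, so H_2 ≅ Z.

As a check, the Euler characteristic is 9 − 27 + 18 = 0, which agrees with 1 − 2 + 1 = 0.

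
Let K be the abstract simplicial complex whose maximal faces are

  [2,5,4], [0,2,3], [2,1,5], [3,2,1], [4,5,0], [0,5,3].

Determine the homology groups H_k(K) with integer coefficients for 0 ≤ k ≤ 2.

Order the vertices as 0 < 1 < 2 < 3 < 4 < 5. Listing each simplex with vertices in this order, K has dimension 2 with simplices:

  0-simplices (6): [0], [1], [2], [3], [4], [5]
  1-simplices (12): [0,2], [0,3], [0,4], [0,5], [1,2], [1,3], [1,5], [2,3], [2,4], [2,5], [3,5], [4,5]
  2-simplices (6): [0,2,3], [0,3,5], [0,4,5], [1,2,3], [1,2,5], [2,4,5]

Hence C_0 ≅ Z^6, C_1 ≅ Z^12, C_2 ≅ Z^6.

∂_1: C_1 → C_0 maps an edge to its endpoints' difference, ∂[p,q] = q − p. For instance
  ∂[0,4] = [4] − [0].
This gives a 6×12 integer matrix of rank 5; reducing to Smith normal form yields diagonal entries (1,1,1,1,1).

∂_2: C_2 → C_1 sends each 2-simplex [p,q,r] to [q,r] − [p,r] + [p,q]. For instance
  ∂[0,4,5] = [4,5] − [0,5] + [0,4],
  ∂[0,2,3] = [2,3] − [0,3] + [0,2].
This gives a 12×6 integer matrix of rank 6; reducing to Smith normal form yields diagonal entries (1,1,1,1,1,1).

Now H_k = ker ∂_k / im ∂_{k+1}, so:

  H_0: rank C_0 − rank ∂_1 = 6 − 5 = 1, and the invariant factors of ∂_1 are all 1, so H_0 = Z.
  H_1: rank ker ∂_1 − rank ∂_2 = (12 − 5) − 6 = 1, and the invariant factors of ∂_2 are all 1, so H_1 = Z.
  H_2: rank ker ∂_2 − rank ∂_3 = (6 − 6) − 0 = 0, and there is no ∂_3, so H_2 = 0.

As a check, the Euler characteristic is 6 − 12 + 6 = 0, which agrees with 1 − 1 + 0 = 0.

H_0 = Z,  H_1 = Z,  H_2 = 0.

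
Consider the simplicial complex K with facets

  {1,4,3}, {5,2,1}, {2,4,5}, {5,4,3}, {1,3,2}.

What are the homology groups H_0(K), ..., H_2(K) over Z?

H_0 ≅ Z,  H_1 ≅ Z,  H_2 = 0.

Order the vertices as 1 < 2 < 3 < 4 < 5. Listing each simplex with vertices in this order, K has dimension 2 with simplices:

  0-simplices (5): [1], [2], [3], [4], [5]
  1-simplices (10): [1,2], [1,3], [1,4], [1,5], [2,3], [2,4], [2,5], [3,4], [3,5], [4,5]
  2-simplices (5): [1,2,3], [1,2,5], [1,3,4], [2,4,5], [3,4,5]

Hence C_0 ≅ Z^5, C_1 ≅ Z^10, C_2 ≅ Z^5.

Boundary ∂_1: C_1 → C_0 sends each edge [p,q] (with p < q) to q − p. For instance
  ∂[2,4] = [4] − [2].
The resulting 5×10 matrix has rank 4, and its Smith normal form has invariant factors (1,1,1,1).

The boundary map ∂_2: C_2 → C_1 maps a triangle to the signed sum of its edges. For instance
  ∂[1,2,5] = [2,5] − [1,5] + [1,2],
  ∂[3,4,5] = [4,5] − [3,5] + [3,4].
The 10×5 boundary matrix has rank 5 and Smith normal form diag(1,1,1,1,1).

Reading off H_k = ker ∂_k / im ∂_{k+1}:

  H_0: rank C_0 − rank ∂_1 = 5 − 4 = 1, and the invariant factors of ∂_1 are all 1, so H_0 = Z.
  H_1: rank ker ∂_1 − rank ∂_2 = (10 − 4) − 5 = 1, and the invariant factors of ∂_2 are all 1, so H_1 = Z.
  H_2: rank ker ∂_2 − rank ∂_3 = (5 − 5) − 0 = 0, and there is no ∂_3, so H_2 = 0.

As a check, the Euler characteristic is 5 − 10 + 5 = 0, which agrees with 1 − 1 + 0 = 0.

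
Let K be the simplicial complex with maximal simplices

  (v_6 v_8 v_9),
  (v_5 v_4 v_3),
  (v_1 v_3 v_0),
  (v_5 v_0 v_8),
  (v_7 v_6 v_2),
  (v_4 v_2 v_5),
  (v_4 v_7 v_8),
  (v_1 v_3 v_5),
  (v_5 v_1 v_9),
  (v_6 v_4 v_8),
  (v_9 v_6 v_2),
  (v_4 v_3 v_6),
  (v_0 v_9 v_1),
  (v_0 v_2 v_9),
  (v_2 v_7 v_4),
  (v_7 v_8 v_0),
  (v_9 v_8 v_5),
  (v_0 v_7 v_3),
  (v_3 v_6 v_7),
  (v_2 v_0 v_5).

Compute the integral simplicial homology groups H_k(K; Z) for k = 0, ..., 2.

K has 10 vertices, 30 edges, 20 triangles.
rank ∂_0 = 0, rank ∂_1 = 9 ⇒ b_0 = 10 − 0 − 9 = 1; all invariant factors of ∂_1 are 1 so no torsion. So H_0 = Z.
rank ∂_1 = 9, rank ∂_2 = 20 ⇒ b_1 = 30 − 9 − 20 = 1; ∂_2 has invariant factor(s) [2] giving torsion. So H_1 = Z ⊕ Z/2.
rank ∂_2 = 20, rank ∂_3 = 0 ⇒ b_2 = 20 − 20 − 0 = 0. So H_2 = 0.

H_0 = Z,  H_1 = Z ⊕ Z/2,  H_2 = 0.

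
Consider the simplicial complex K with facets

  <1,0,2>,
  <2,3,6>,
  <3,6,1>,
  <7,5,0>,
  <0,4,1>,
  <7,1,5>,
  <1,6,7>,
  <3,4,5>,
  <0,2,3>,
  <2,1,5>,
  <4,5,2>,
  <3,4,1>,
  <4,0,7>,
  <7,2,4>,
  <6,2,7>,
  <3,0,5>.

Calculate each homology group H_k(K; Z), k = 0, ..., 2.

Fix the vertex order 0 < 1 < 2 < 3 < 4 < 5 < 6 < 7 and write every simplex with vertices in increasing order. Then dim K = 2 and the simplices of K are:

  0-simplices (8): [0], [1], [2], [3], [4], [5], [6], [7]
  1-simplices (24): (24 of them)
  2-simplices (16): [0,1,2], [0,1,4], [0,2,3], [0,3,5], [0,4,7], [0,5,7], [1,2,5], [1,3,4], [1,3,6], [1,5,7], [1,6,7], [2,3,6], [2,4,5], [2,4,7], [2,6,7], [3,4,5]

Hence C_0 ≅ Z^8, C_1 ≅ Z^24, C_2 ≅ Z^16.

Boundary ∂_1: C_1 → C_0 maps an edge to its endpoints' difference, ∂[p,q] = q − p. For instance
  ∂[1,6] = [6] − [1].
As a 8×24 matrix over Z this has rank 7, with invariant factors (1,1,1,1,1,1,1).

Boundary ∂_2: C_2 → C_1 acts by ∂[p,q,r] = [q,r] − [p,r] + [p,q]. For instance
  ∂[1,5,7] = [5,7] − [1,7] + [1,5],
  ∂[2,3,6] = [3,6] − [2,6] + [2,3].
As a 24×16 matrix over Z this has rank 15, with invariant factors (1,1,1,1,1,1,1,1,1,1,1,1,1,1,1).

Computing H_k = (kernel of ∂_k) / (image of ∂_{k+1}):

  H_0: rank C_0 − rank ∂_1 = 8 − 7 = 1, and the invariant factors of ∂_1 are all 1, so H_0 = Z.
  H_1: rank ker ∂_1 − rank ∂_2 = (24 − 7) − 15 = 2, and the invariant factors of ∂_2 are all 1, so H_1 = Z^2.
  H_2: rank ker ∂_2 − rank ∂_3 = (16 − 15) − 0 = 1, and there is no ∂_3, so H_2 = Z.

(K is a triangulation of the torus T^2.)

H_0 ≅ Z,  H_1 ≅ Z^2,  H_2 ≅ Z.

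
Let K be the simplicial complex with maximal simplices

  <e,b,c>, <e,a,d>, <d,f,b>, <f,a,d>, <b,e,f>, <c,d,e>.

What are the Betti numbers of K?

We work with the vertex ordering a < b < c < d < e < f. The simplices of K, each written with vertices in increasing order, are:

  0-simplices (6): a, b, c, d, e, f
  1-simplices (12): ad, ae, af, bc, bd, be, bf, cd, ce, de, df, ef
  2-simplices (6): ade, adf, bce, bdf, bef, cde

so the chain groups are C_0 ≅ Z^6, C_1 ≅ Z^12, C_2 ≅ Z^6.

∂_1: C_1 → C_0 sends each edge [p,q] (with p < q) to q − p. For instance
  ∂de = e − d.
This gives a 6×12 integer matrix of rank 5; reducing to Smith normal form yields diagonal entries (1,1,1,1,1).

∂_2: C_2 → C_1 maps a triangle to the signed sum of its edges. For instance
  ∂adf = df − af + ad,
  ∂bdf = df − bf + bd.
The 12×6 boundary matrix has rank 6 and Smith normal form diag(1,1,1,1,1,1).

Now H_k = ker ∂_k / im ∂_{k+1}, so:

  H_0: rank C_0 − rank ∂_1 = 6 − 5 = 1, and the invariant factors of ∂_1 are all 1, so H_0 = Z.
  H_1: rank ker ∂_1 − rank ∂_2 = (12 − 5) − 6 = 1, and the invariant factors of ∂_2 are all 1, so H_1 = Z.
  H_2: rank ker ∂_2 − rank ∂_3 = (6 − 6) − 0 = 0, and there is no ∂_3, so H_2 = 0.

Hence the Betti numbers are b_0 = 1, b_1 = 1, b_2 = 0.

b_0 = 1, b_1 = 1, b_2 = 0.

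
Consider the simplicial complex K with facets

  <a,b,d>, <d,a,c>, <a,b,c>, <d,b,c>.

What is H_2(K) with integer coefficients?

Fix the vertex order a < b < c < d and write every simplex with vertices in increasing order. Then dim K = 2 and the simplices of K are:

  0-simplices (4): a, b, c, d
  1-simplices (6): ab, ac, ad, bc, bd, cd
  2-simplices (4): abc, abd, acd, bcd

giving chain groups C_0 ≅ Z^4, C_1 ≅ Z^6, C_2 ≅ Z^4.

∂_1: C_1 → C_0 is given by ∂[p,q] = [q] − [p]. For instance
  ∂ad = d − a.
The resulting 4×6 matrix has rank 3, and its Smith normal form has invariant factors (1,1,1).

Boundary ∂_2: C_2 → C_1 acts by ∂[p,q,r] = [q,r] − [p,r] + [p,q]. For instance
  ∂abc = bc − ac + ab,
  ∂abd = bd − ad + ab.
The resulting 6×4 matrix has rank 3, and its Smith normal form has invariant factors (1,1,1).

Now H_k = ker ∂_k / im ∂_{k+1}, so:

  H_2: rank ker ∂_2 − rank ∂_3 = (4 − 3) − 0 = 1, and there is no ∂_3, so H_2 = Z.

(K is a triangulation of the 2-sphere S^2.)

H_2 ≅ Z.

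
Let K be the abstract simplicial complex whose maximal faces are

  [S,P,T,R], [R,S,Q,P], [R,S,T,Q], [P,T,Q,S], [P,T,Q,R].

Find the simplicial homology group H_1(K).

H_1 ≅ 0.

K has 5 vertices, 10 edges, 10 triangles, 5 3-simplices.
rank ∂_1 = 4, rank ∂_2 = 6 ⇒ b_1 = 10 − 4 − 6 = 0; all invariant factors of ∂_2 are 1 so no torsion. So H_1 ≅ 0.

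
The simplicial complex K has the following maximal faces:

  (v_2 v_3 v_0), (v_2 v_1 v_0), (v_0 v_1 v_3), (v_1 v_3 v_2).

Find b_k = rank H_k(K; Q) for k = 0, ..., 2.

b_0 = 1, b_1 = 0, b_2 = 1.

We work with the vertex ordering v_0 < v_1 < v_2 < v_3. The simplices of K, each written with vertices in increasing order, are:

  0-simplices (4): [v_0], [v_1], [v_2], [v_3]
  1-simplices (6): [v_0,v_1], [v_0,v_2], [v_0,v_3], [v_1,v_2], [v_1,v_3], [v_2,v_3]
  2-simplices (4): [v_0,v_1,v_2], [v_0,v_1,v_3], [v_0,v_2,v_3], [v_1,v_2,v_3]

so the chain groups are C_0 ≅ Z^4, C_1 ≅ Z^6, C_2 ≅ Z^4.

∂_1: C_1 → C_0 maps an edge to its endpoints' difference, ∂[p,q] = q − p.
The resulting 4×6 matrix has rank 3, and its Smith normal form has invariant factors (1,1,1).

∂_2: C_2 → C_1 sends each 2-simplex [p,q,r] to [q,r] − [p,r] + [p,q]. For instance
  ∂[v_0,v_2,v_3] = [v_2,v_3] − [v_0,v_3] + [v_0,v_2],
  ∂[v_0,v_1,v_2] = [v_1,v_2] − [v_0,v_2] + [v_0,v_1].
The 6×4 boundary matrix has rank 3 and Smith normal form diag(1,1,1).

Reading off H_k = ker ∂_k / im ∂_{k+1}:

  H_0: rank C_0 − rank ∂_1 = 4 − 3 = 1, and the invariant factors of ∂_1 are all 1, so H_0 ≅ Z.
  H_1: rank ker ∂_1 − rank ∂_2 = (6 − 3) − 3 = 0, and the invariant factors of ∂_2 are all 1, so H_1 ≅ 0.
  H_2: rank ker ∂_2 − rank ∂_3 = (4 − 3) − 0 = 1, and there is no ∂_3, so H_2 ≅ Z.

Hence the Betti numbers are b_0 = 1, b_1 = 0, b_2 = 1.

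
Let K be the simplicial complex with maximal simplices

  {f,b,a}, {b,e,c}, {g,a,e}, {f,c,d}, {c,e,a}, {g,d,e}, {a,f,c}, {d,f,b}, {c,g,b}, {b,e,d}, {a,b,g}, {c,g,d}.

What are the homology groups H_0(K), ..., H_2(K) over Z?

We work with the vertex ordering a < b < c < d < e < f < g. The simplices of K, each written with vertices in increasing order, are:

  0-simplices (7): a, b, c, d, e, f, g
  1-simplices (18): ab, ac, ae, af, ag, bc, bd, be, bf, bg, cd, ce, cf, cg, de, df, dg, eg
  2-simplices (12): abf, abg, ace, acf, aeg, bce, bcg, bde, bdf, cdf, cdg, deg

so the chain groups are C_0 ≅ Z^7, C_1 ≅ Z^18, C_2 ≅ Z^12.

Boundary ∂_1: C_1 → C_0 is given by ∂[p,q] = [q] − [p]. For instance
  ∂be = e − b.
As a 7×18 matrix over Z this has rank 6, with invariant factors (1,1,1,1,1,1).

∂_2: C_2 → C_1 maps a triangle to the signed sum of its edges. For instance
  ∂cdg = dg − cg + cd,
  ∂bcg = cg − bg + bc.
The 18×12 boundary matrix has rank 12 and Smith normal form diag(1,1,1,1,1,1,1,1,1,1,1,2).

Computing H_k = (kernel of ∂_k) / (image of ∂_{k+1}):

  H_0: rank C_0 − rank ∂_1 = 7 − 6 = 1, and the invariant factors of ∂_1 are all 1, so H_0 ≅ Z.
  H_1: rank ker ∂_1 − rank ∂_2 = (18 − 6) − 12 = 0, and ∂_2 has invariant factor 2 > 1, so H_1 ≅ Z/2.
  H_2: rank ker ∂_2 − rank ∂_3 = (12 − 12) − 0 = 0, and there is no ∂_3, so H_2 ≅ 0.

H_0 ≅ Z,  H_1 ≅ Z/2,  H_2 = 0.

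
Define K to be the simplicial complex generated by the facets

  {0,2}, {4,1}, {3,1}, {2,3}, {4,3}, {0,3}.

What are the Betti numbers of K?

Take the total order 0 < 1 < 2 < 3 < 4 on the vertex set. Then K (dimension 1) consists of the simplices:

  0-simplices (5): [0], [1], [2], [3], [4]
  1-simplices (6): [0,2], [0,3], [1,3], [1,4], [2,3], [3,4]

so the chain groups are C_0 ≅ Z^5, C_1 ≅ Z^6.

The boundary map ∂_1: C_1 → C_0 maps an edge to its endpoints' difference, ∂[p,q] = q − p.
As a 5×6 matrix over Z this has rank 4, with invariant factors (1,1,1,1).

Computing H_k = (kernel of ∂_k) / (image of ∂_{k+1}):

  H_0: rank C_0 − rank ∂_1 = 5 − 4 = 1, and the invariant factors of ∂_1 are all 1, so H_0 ≅ Z.
  H_1: rank ker ∂_1 − rank ∂_2 = (6 − 4) − 0 = 2, and there is no ∂_2, so H_1 ≅ Z^2.

As a check, the Euler characteristic is 5 − 6 = -1, which agrees with 1 − 2 = -1.
(K is a triangulation of a wedge of 2 circles.)

Hence the Betti numbers are b_0 = 1, b_1 = 2.

b_0 = 1, b_1 = 2.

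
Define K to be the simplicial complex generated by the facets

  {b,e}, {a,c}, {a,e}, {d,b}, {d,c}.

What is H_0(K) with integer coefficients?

Fix the vertex order a < b < c < d < e and write every simplex with vertices in increasing order. Then dim K = 1 and the simplices of K are:

  0-simplices (5): a, b, c, d, e
  1-simplices (5): ac, ae, bd, be, cd

so the chain groups are C_0 ≅ Z^5, C_1 ≅ Z^5.

The boundary map ∂_1: C_1 → C_0 maps an edge to its endpoints' difference, ∂[p,q] = q − p.
This gives a 5×5 integer matrix of rank 4; reducing to Smith normal form yields diagonal entries (1,1,1,1).

Reading off H_k = ker ∂_k / im ∂_{k+1}:

  H_0: rank C_0 − rank ∂_1 = 5 − 4 = 1, and the invariant factors of ∂_1 are all 1, so H_0 ≅ Z.

(K is a triangulation of the circle S^1.)

H_0 = Z.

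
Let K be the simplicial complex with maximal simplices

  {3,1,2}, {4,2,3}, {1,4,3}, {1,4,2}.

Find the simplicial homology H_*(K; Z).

Order the vertices as 1 < 2 < 3 < 4. Listing each simplex with vertices in this order, K has dimension 2 with simplices:

  0-simplices (4): [1], [2], [3], [4]
  1-simplices (6): [1,2], [1,3], [1,4], [2,3], [2,4], [3,4]
  2-simplices (4): [1,2,3], [1,2,4], [1,3,4], [2,3,4]

giving chain groups C_0 ≅ Z^4, C_1 ≅ Z^6, C_2 ≅ Z^4.

The boundary map ∂_1: C_1 → C_0 sends each edge [p,q] (with p < q) to q − p. For instance
  ∂[3,4] = [4] − [3].
The resulting 4×6 matrix has rank 3, and its Smith normal form has invariant factors (1,1,1).

The boundary map ∂_2: C_2 → C_1 sends each 2-simplex [p,q,r] to [q,r] − [p,r] + [p,q]. For instance
  ∂[1,2,3] = [2,3] − [1,3] + [1,2],
  ∂[2,3,4] = [3,4] − [2,4] + [2,3].
The resulting 6×4 matrix has rank 3, and its Smith normal form has invariant factors (1,1,1).

Reading off H_k = ker ∂_k / im ∂_{k+1}:

  H_0: rank C_0 − rank ∂_1 = 4 − 3 = 1, and the invariant factors of ∂_1 are all 1, so H_0 ≅ Z.
  H_1: rank ker ∂_1 − rank ∂_2 = (6 − 3) − 3 = 0, and the invariant factors of ∂_2 are all 1, so H_1 ≅ 0.
  H_2: rank ker ∂_2 − rank ∂_3 = (4 − 3) − 0 = 1, and there is no ∂_3, so H_2 ≅ Z.

As a check, the Euler characteristic is 4 − 6 + 4 = 2, which agrees with 1 − 0 + 1 = 2.

H_0 = Z,  H_1 = 0,  H_2 = Z.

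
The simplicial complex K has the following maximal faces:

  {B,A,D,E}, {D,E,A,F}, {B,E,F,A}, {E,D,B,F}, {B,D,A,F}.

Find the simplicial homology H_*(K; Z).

Fix the vertex order A < B < D < E < F and write every simplex with vertices in increasing order. Then dim K = 3 and the simplices of K are:

  0-simplices (5): A, B, D, E, F
  1-simplices (10): AB, AD, AE, AF, BD, BE, BF, DE, DF, EF
  2-simplices (10): ABD, ABE, ABF, ADE, ADF, AEF, BDE, BDF, BEF, DEF
  3-simplices (5): ABDE, ABDF, ABEF, ADEF, BDEF

Hence C_0 ≅ Z^5, C_1 ≅ Z^10, C_2 ≅ Z^10, C_3 ≅ Z^5.

The boundary map ∂_1: C_1 → C_0 is given by ∂[p,q] = [q] − [p].
The 5×10 boundary matrix has rank 4 and Smith normal form diag(1,1,1,1).

Boundary ∂_2: C_2 → C_1 sends each 2-simplex [p,q,r] to [q,r] − [p,r] + [p,q]. For instance
  ∂DEF = EF − DF + DE,
  ∂AEF = EF − AF + AE.
The 10×10 boundary matrix has rank 6 and Smith normal form diag(1,1,1,1,1,1).

Boundary ∂_3: C_3 → C_2 sends each 3-simplex σ to the alternating sum Σ_i (−1)^i (σ with its i-th vertex removed). For instance
  ∂ABDE = BDE − ADE + ABE − ABD,
  ∂ABDF = BDF − ADF + ABF − ABD.
The 10×5 boundary matrix has rank 4 and Smith normal form diag(1,1,1,1).

From H_k ≅ ker(∂_k) / im(∂_{k+1}) we obtain:

  H_0: rank C_0 − rank ∂_1 = 5 − 4 = 1, and the invariant factors of ∂_1 are all 1, so H_0 = Z.
  H_1: rank ker ∂_1 − rank ∂_2 = (10 − 4) − 6 = 0, and the invariant factors of ∂_2 are all 1, so H_1 = 0.
  H_2: rank ker ∂_2 − rank ∂_3 = (10 − 6) − 4 = 0, and the invariant factors of ∂_3 are all 1, so H_2 = 0.
  H_3: rank ker ∂_3 − rank ∂_4 = (5 − 4) − 0 = 1, and there is no ∂_4, so H_3 = Z.

As a check, the Euler characteristic is 5 − 10 + 10 − 5 = 0, which agrees with 1 − 0 + 0 − 1 = 0.
(K is a triangulation of the 3-sphere S^3.)

H_0 = Z,  H_1 = 0,  H_2 = 0,  H_3 = Z.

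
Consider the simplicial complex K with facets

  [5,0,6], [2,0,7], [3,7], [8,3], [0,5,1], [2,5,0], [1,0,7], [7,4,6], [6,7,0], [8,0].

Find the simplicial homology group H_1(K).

Fix the vertex order 0 < 1 < 2 < 3 < 4 < 5 < 6 < 7 < 8 and write every simplex with vertices in increasing order. Then dim K = 2 and the simplices of K are:

  0-simplices (9): [0], [1], [2], [3], [4], [5], [6], [7], [8]
  1-simplices (16): [0,1], [0,2], [0,5], [0,6], [0,7], [0,8], [1,5], [1,7], [2,5], [2,7], [3,7], [3,8], [4,6], [4,7], [5,6], [6,7]
  2-simplices (7): [0,1,5], [0,1,7], [0,2,5], [0,2,7], [0,5,6], [0,6,7], [4,6,7]

so the chain groups are C_0 ≅ Z^9, C_1 ≅ Z^16, C_2 ≅ Z^7.

∂_1: C_1 → C_0 is given by ∂[p,q] = [q] − [p].
As a 9×16 matrix over Z this has rank 8, with invariant factors (1,1,1,1,1,1,1,1).

Boundary ∂_2: C_2 → C_1 acts by ∂[p,q,r] = [q,r] − [p,r] + [p,q]. For instance
  ∂[0,1,5] = [1,5] − [0,5] + [0,1],
  ∂[0,1,7] = [1,7] − [0,7] + [0,1].
The 16×7 boundary matrix has rank 7 and Smith normal form diag(1,1,1,1,1,1,1).

Now H_k = ker ∂_k / im ∂_{k+1}, so:

  H_1: rank ker ∂_1 − rank ∂_2 = (16 − 8) − 7 = 1, and the invariant factors of ∂_2 are all 1, so H_1 = Z.

H_1 = Z.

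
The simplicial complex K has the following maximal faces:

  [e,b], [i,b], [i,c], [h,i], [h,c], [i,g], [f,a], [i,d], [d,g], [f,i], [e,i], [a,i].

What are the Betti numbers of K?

b_0 = 1, b_1 = 4.

K has 9 vertices, 12 edges.
rank ∂_0 = 0, rank ∂_1 = 8 ⇒ b_0 = 9 − 0 − 8 = 1; all invariant factors of ∂_1 are 1 so no torsion. So H_0 = Z.
rank ∂_1 = 8, rank ∂_2 = 0 ⇒ b_1 = 12 − 8 − 0 = 4. So H_1 = Z^4.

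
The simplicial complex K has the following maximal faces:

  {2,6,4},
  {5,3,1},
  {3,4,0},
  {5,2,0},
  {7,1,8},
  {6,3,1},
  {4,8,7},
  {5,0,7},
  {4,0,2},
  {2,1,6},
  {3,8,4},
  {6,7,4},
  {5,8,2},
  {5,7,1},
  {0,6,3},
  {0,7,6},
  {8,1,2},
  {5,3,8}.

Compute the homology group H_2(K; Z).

Fix the vertex order 0 < 1 < 2 < 3 < 4 < 5 < 6 < 7 < 8 and write every simplex with vertices in increasing order. Then dim K = 2 and the simplices of K are:

  0-simplices (9): [0], [1], [2], [3], [4], [5], [6], [7], [8]
  1-simplices (27): (27 of them)
  2-simplices (18): [0,2,4], [0,2,5], [0,3,4], [0,3,6], [0,5,7], [0,6,7], [1,2,6], [1,2,8], [1,3,5], [1,3,6], [1,5,7], [1,7,8], [2,4,6], [2,5,8], [3,4,8], [3,5,8], [4,6,7], [4,7,8]

so the chain groups are C_0 ≅ Z^9, C_1 ≅ Z^27, C_2 ≅ Z^18.

Boundary ∂_1: C_1 → C_0 maps an edge to its endpoints' difference, ∂[p,q] = q − p.
This gives a 9×27 integer matrix of rank 8; reducing to Smith normal form yields diagonal entries (1,1,1,1,1,1,1,1).

Boundary ∂_2: C_2 → C_1 acts by ∂[p,q,r] = [q,r] − [p,r] + [p,q]. For instance
  ∂[1,7,8] = [7,8] − [1,8] + [1,7],
  ∂[3,4,8] = [4,8] − [3,8] + [3,4].
This gives a 27×18 integer matrix of rank 18; reducing to Smith normal form yields diagonal entries (1,1,1,1,1,1,1,1,1,1,1,1,1,1,1,1,1,2).

Now H_k = ker ∂_k / im ∂_{k+1}, so:

  H_2: rank ker ∂_2 − rank ∂_3 = (18 − 18) − 0 = 0, and there is no ∂_3, so H_2 = 0.

(K is a triangulation of the Klein bottle.)

H_2 ≅ 0.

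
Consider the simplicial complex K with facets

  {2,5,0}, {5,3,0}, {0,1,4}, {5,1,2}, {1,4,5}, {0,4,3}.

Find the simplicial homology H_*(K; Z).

H_0 = Z,  H_1 = Z,  H_2 = 0.

Fix the vertex order 0 < 1 < 2 < 3 < 4 < 5 and write every simplex with vertices in increasing order. Then dim K = 2 and the simplices of K are:

  0-simplices (6): [0], [1], [2], [3], [4], [5]
  1-simplices (12): [0,1], [0,2], [0,3], [0,4], [0,5], [1,2], [1,4], [1,5], [2,5], [3,4], [3,5], [4,5]
  2-simplices (6): [0,1,4], [0,2,5], [0,3,4], [0,3,5], [1,2,5], [1,4,5]

so the chain groups are C_0 ≅ Z^6, C_1 ≅ Z^12, C_2 ≅ Z^6.

Boundary ∂_1: C_1 → C_0 is given by ∂[p,q] = [q] − [p].
As a 6×12 matrix over Z this has rank 5, with invariant factors (1,1,1,1,1).

∂_2: C_2 → C_1 sends each 2-simplex [p,q,r] to [q,r] − [p,r] + [p,q]. For instance
  ∂[0,3,5] = [3,5] − [0,5] + [0,3],
  ∂[0,1,4] = [1,4] − [0,4] + [0,1].
The 12×6 boundary matrix has rank 6 and Smith normal form diag(1,1,1,1,1,1).

From H_k ≅ ker(∂_k) / im(∂_{k+1}) we obtain:

  H_0: rank C_0 − rank ∂_1 = 6 − 5 = 1, and the invariant factors of ∂_1 are all 1, so H_0 = Z.
  H_1: rank ker ∂_1 − rank ∂_2 = (12 − 5) − 6 = 1, and the invariant factors of ∂_2 are all 1, so H_1 = Z.
  H_2: rank ker ∂_2 − rank ∂_3 = (6 − 6) − 0 = 0, and there is no ∂_3, so H_2 = 0.

As a check, the Euler characteristic is 6 − 12 + 6 = 0, which agrees with 1 − 1 + 0 = 0.
(K is a triangulation of the cylinder S^1 x I.)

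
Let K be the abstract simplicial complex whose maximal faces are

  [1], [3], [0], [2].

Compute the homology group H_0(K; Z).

Take the total order 0 < 1 < 2 < 3 on the vertex set. Then K (dimension 0) consists of the simplices:

  0-simplices (4): [0], [1], [2], [3]

giving chain groups C_0 ≅ Z^4.

Computing H_k = (kernel of ∂_k) / (image of ∂_{k+1}):

  H_0: rank C_0 − rank ∂_1 = 4 − 0 = 4, and there is no ∂_1, so H_0 = Z^4.

H_0 ≅ Z^4.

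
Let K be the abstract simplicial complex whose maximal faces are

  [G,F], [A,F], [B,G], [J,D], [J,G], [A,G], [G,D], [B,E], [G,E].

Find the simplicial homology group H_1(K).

H_1 = Z^3.

Fix the vertex order A < B < D < E < F < G < J and write every simplex with vertices in increasing order. Then dim K = 1 and the simplices of K are:

  0-simplices (7): A, B, D, E, F, G, J
  1-simplices (9): AF, AG, BE, BG, DG, DJ, EG, FG, GJ

so the chain groups are C_0 ≅ Z^7, C_1 ≅ Z^9.

The boundary map ∂_1: C_1 → C_0 is given by ∂[p,q] = [q] − [p]. For instance
  ∂BE = E − B.
The resulting 7×9 matrix has rank 6, and its Smith normal form has invariant factors (1,1,1,1,1,1).

From H_k ≅ ker(∂_k) / im(∂_{k+1}) we obtain:

  H_1: rank ker ∂_1 − rank ∂_2 = (9 − 6) − 0 = 3, and there is no ∂_2, so H_1 = Z^3.

(K is a triangulation of a wedge of 3 circles.)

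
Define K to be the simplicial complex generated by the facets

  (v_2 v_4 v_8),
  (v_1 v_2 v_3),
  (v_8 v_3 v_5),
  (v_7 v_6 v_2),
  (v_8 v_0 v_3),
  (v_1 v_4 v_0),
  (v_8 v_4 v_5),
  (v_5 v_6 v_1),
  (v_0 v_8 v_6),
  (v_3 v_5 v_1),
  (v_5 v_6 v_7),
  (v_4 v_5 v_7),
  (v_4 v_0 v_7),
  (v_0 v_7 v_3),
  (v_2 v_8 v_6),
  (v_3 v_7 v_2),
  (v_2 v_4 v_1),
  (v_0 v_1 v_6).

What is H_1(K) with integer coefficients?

Order the vertices as v_0 < v_1 < v_2 < v_3 < v_4 < v_5 < v_6 < v_7 < v_8. Listing each simplex with vertices in this order, K has dimension 2 with simplices:

  0-simplices (9): [v_0], [v_1], [v_2], [v_3], [v_4], [v_5], [v_6], [v_7], [v_8]
  1-simplices (27): (27 of them)
  2-simplices (18): (18 of them)

so the chain groups are C_0 ≅ Z^9, C_1 ≅ Z^27, C_2 ≅ Z^18.

The boundary map ∂_1: C_1 → C_0 is given by ∂[p,q] = [q] − [p]. For instance
  ∂[v_3,v_8] = [v_8] − [v_3].
This gives a 9×27 integer matrix of rank 8; reducing to Smith normal form yields diagonal entries (1,1,1,1,1,1,1,1).

∂_2: C_2 → C_1 sends each 2-simplex [p,q,r] to [q,r] − [p,r] + [p,q]. For instance
  ∂[v_3,v_5,v_8] = [v_5,v_8] − [v_3,v_8] + [v_3,v_5],
  ∂[v_1,v_2,v_3] = [v_2,v_3] − [v_1,v_3] + [v_1,v_2].
The resulting 27×18 matrix has rank 17, and its Smith normal form has invariant factors (1,1,1,1,1,1,1,1,1,1,1,1,1,1,1,1,1).

Reading off H_k = ker ∂_k / im ∂_{k+1}:

  H_1: rank ker ∂_1 − rank ∂_2 = (27 − 8) − 17 = 2, and the invariant factors of ∂_2 are all 1, so H_1 = Z^2.

(K is a triangulation of the torus T^2.)

H_1 ≅ Z^2.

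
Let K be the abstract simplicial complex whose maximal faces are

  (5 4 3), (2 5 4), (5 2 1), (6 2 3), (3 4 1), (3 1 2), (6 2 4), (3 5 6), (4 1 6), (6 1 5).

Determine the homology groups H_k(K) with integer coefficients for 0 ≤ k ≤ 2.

H_0 ≅ Z,  H_1 ≅ Z/2,  H_2 = 0.

K has 6 vertices, 15 edges, 10 triangles.
rank ∂_0 = 0, rank ∂_1 = 5 ⇒ b_0 = 6 − 0 − 5 = 1; all invariant factors of ∂_1 are 1 so no torsion. So H_0 = Z.
rank ∂_1 = 5, rank ∂_2 = 10 ⇒ b_1 = 15 − 5 − 10 = 0; ∂_2 has invariant factor(s) [2] giving torsion. So H_1 = Z/2.
rank ∂_2 = 10, rank ∂_3 = 0 ⇒ b_2 = 10 − 10 − 0 = 0. So H_2 = 0.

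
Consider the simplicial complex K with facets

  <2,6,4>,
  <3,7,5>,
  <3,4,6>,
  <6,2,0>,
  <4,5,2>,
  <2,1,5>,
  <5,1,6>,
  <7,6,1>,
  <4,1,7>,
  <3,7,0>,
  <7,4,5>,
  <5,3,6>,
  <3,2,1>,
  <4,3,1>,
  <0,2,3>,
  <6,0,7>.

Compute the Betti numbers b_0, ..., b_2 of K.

K has 8 vertices, 24 edges, 16 triangles.
rank ∂_0 = 0, rank ∂_1 = 7 ⇒ b_0 = 8 − 0 − 7 = 1; all invariant factors of ∂_1 are 1 so no torsion. So H_0 ≅ Z.
rank ∂_1 = 7, rank ∂_2 = 15 ⇒ b_1 = 24 − 7 − 15 = 2; all invariant factors of ∂_2 are 1 so no torsion. So H_1 ≅ Z^2.
rank ∂_2 = 15, rank ∂_3 = 0 ⇒ b_2 = 16 − 15 − 0 = 1. So H_2 ≅ Z.

b_0 = 1, b_1 = 2, b_2 = 1.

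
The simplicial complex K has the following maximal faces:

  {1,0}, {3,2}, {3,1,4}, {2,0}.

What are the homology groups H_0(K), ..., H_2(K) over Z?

H_0 = Z,  H_1 = Z,  H_2 = 0.

We work with the vertex ordering 0 < 1 < 2 < 3 < 4. The simplices of K, each written with vertices in increasing order, are:

  0-simplices (5): [0], [1], [2], [3], [4]
  1-simplices (6): [0,1], [0,2], [1,3], [1,4], [2,3], [3,4]
  2-simplices (1): [1,3,4]

giving chain groups C_0 ≅ Z^5, C_1 ≅ Z^6, C_2 ≅ Z^1.

The boundary map ∂_1: C_1 → C_0 maps an edge to its endpoints' difference, ∂[p,q] = q − p. For instance
  ∂[1,4] = [4] − [1].
As a 5×6 matrix over Z this has rank 4, with invariant factors (1,1,1,1).

∂_2: C_2 → C_1 maps a triangle to the signed sum of its edges. For instance
  ∂[1,3,4] = [3,4] − [1,4] + [1,3].
This gives a 6×1 integer matrix of rank 1; reducing to Smith normal form yields diagonal entries (1).

Now H_k = ker ∂_k / im ∂_{k+1}, so:

  H_0: rank C_0 − rank ∂_1 = 5 − 4 = 1, and the invariant factors of ∂_1 are all 1, so H_0 ≅ Z.
  H_1: rank ker ∂_1 − rank ∂_2 = (6 − 4) − 1 = 1, and the invariant factors of ∂_2 are all 1, so H_1 ≅ Z.
  H_2: rank ker ∂_2 − rank ∂_3 = (1 − 1) − 0 = 0, and there is no ∂_3, so H_2 ≅ 0.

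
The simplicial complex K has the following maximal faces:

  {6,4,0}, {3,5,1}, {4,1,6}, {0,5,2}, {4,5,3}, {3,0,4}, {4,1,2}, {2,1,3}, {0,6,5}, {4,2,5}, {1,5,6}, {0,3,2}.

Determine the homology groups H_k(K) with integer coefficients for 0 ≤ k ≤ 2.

H_0 = Z,  H_1 = Z_2,  H_2 = 0.

Fix the vertex order 0 < 1 < 2 < 3 < 4 < 5 < 6 and write every simplex with vertices in increasing order. Then dim K = 2 and the simplices of K are:

  0-simplices (7): [0], [1], [2], [3], [4], [5], [6]
  1-simplices (18): [0,2], [0,3], [0,4], [0,5], [0,6], [1,2], [1,3], [1,4], [1,5], [1,6], [2,3], [2,4], [2,5], [3,4], [3,5], [4,5], [4,6], [5,6]
  2-simplices (12): [0,2,3], [0,2,5], [0,3,4], [0,4,6], [0,5,6], [1,2,3], [1,2,4], [1,3,5], [1,4,6], [1,5,6], [2,4,5], [3,4,5]

Hence C_0 ≅ Z^7, C_1 ≅ Z^18, C_2 ≅ Z^12.

The boundary map ∂_1: C_1 → C_0 is given by ∂[p,q] = [q] − [p].
As a 7×18 matrix over Z this has rank 6, with invariant factors (1,1,1,1,1,1).

Boundary ∂_2: C_2 → C_1 sends each 2-simplex [p,q,r] to [q,r] − [p,r] + [p,q]. For instance
  ∂[0,2,5] = [2,5] − [0,5] + [0,2],
  ∂[2,4,5] = [4,5] − [2,5] + [2,4].
As a 18×12 matrix over Z this has rank 12, with invariant factors (1,1,1,1,1,1,1,1,1,1,1,2).

Now H_k = ker ∂_k / im ∂_{k+1}, so:

  H_0: rank C_0 − rank ∂_1 = 7 − 6 = 1, and the invariant factors of ∂_1 are all 1, so H_0 = Z.
  H_1: rank ker ∂_1 − rank ∂_2 = (18 − 6) − 12 = 0, and ∂_2 has invariant factor 2 > 1, so H_1 = Z_2.
  H_2: rank ker ∂_2 − rank ∂_3 = (12 − 12) − 0 = 0, and there is no ∂_3, so H_2 = 0.

As a check, the Euler characteristic is 7 − 18 + 12 = 1, which agrees with 1 − 0 + 0 = 1.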